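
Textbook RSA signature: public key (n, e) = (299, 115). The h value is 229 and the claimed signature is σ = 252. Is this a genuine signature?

genuine

Squares mod 299: σ^1≡252, σ^2≡116, σ^4≡1, σ^8≡1, σ^16≡1, σ^32≡1, σ^64≡1
115 = 64 + 32 + 16 + 2 + 1, so σ^115 ≡ 1·1·1·116·252 ≡ 229 (mod 299)
σ^115 mod 299 = 229 matches h.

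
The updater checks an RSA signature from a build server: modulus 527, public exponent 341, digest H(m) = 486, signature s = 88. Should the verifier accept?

reject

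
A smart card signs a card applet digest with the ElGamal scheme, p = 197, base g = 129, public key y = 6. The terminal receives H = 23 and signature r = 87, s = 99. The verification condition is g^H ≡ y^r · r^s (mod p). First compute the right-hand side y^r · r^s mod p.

6^2 = 36
6^4 ≡ 36^2 = 1296 ≡ 114
6^8 ≡ 114^2 = 12996 ≡ 191
6^16 ≡ 191^2 = 36481 ≡ 36
6^32 ≡ 36^2 = 1296 ≡ 114
6^64 ≡ 114^2 = 12996 ≡ 191
87 = 64 + 16 + 4 + 2 + 1, so 6^87 ≡ 191·36·114·36·6 ≡ 19 (mod 197)
87^2 = 7569 ≡ 83
87^4 ≡ 83^2 = 6889 ≡ 191
87^8 ≡ 191^2 = 36481 ≡ 36
87^16 ≡ 36^2 = 1296 ≡ 114
87^32 ≡ 114^2 = 12996 ≡ 191
87^64 ≡ 191^2 = 36481 ≡ 36
99 = 64 + 32 + 2 + 1, so 87^99 ≡ 36·191·83·87 ≡ 110 (mod 197)
y^r · r^s ≡ 19·110 = 2090 ≡ 120 (mod 197)

120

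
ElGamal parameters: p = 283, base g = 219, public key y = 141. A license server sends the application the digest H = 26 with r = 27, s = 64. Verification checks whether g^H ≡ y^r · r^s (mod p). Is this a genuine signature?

genuine

Left side g^H mod p:
Squares mod 283: 219^1≡219, 219^2≡134, 219^4≡127, 219^8≡281, 219^16≡4
26 = 16 + 8 + 2, so 219^26 ≡ 4·281·134 ≡ 60 (mod 283)
Right side y^r · r^s mod p:
Squares mod 283: 141^1≡141, 141^2≡71, 141^4≡230, 141^8≡262, 141^16≡158
27 = 16 + 8 + 2 + 1, so 141^27 ≡ 158·262·71·141 ≡ 61 (mod 283)
Squares mod 283: 27^1≡27, 27^2≡163, 27^4≡250, 27^8≡240, 27^16≡151, 27^32≡161, 27^64≡168
27^64 ≡ 168 (mod 283)
61·168 = 10248 ≡ 60 (mod 283)
60 ≡ 60 (mod 283), so the signature is genuine.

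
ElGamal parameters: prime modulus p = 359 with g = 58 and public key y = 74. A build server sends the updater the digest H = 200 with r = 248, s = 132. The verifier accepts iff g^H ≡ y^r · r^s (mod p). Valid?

Left side g^H mod p:
58^200 mod 359 = 303
Right side y^r · r^s mod p:
74^248 mod 359 = 254
248^132 mod 359 = 192
254·192 = 48768 ≡ 303 (mod 359)
303 ≡ 303 (mod 359), so the signature is genuine.

yes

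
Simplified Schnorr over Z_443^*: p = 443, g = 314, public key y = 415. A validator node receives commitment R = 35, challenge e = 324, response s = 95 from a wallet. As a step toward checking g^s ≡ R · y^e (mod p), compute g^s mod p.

351

314^95 mod 443 = 351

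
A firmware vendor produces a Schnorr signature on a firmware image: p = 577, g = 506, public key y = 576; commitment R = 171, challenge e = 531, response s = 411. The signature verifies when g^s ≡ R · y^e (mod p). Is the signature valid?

invalid

g^s mod p:
Squares mod 577: 506^1≡506, 506^2≡425, 506^4≡24, 506^8≡576, 506^16≡1, 506^32≡1, 506^64≡1, 506^128≡1, 506^256≡1
411 = 256 + 128 + 16 + 8 + 2 + 1, so 506^411 ≡ 1·1·1·576·425·506 ≡ 171 (mod 577)
R · y^e mod p:
Squares mod 577: 576^1≡576, 576^2≡1, 576^4≡1, 576^8≡1, 576^16≡1, 576^32≡1, 576^64≡1, 576^128≡1, 576^256≡1, 576^512≡1
531 = 512 + 16 + 2 + 1, so 576^531 ≡ 1·1·1·576 ≡ 576 (mod 577)
171·576 = 98496 ≡ 406 (mod 577)
171 ≠ 406; the check fails.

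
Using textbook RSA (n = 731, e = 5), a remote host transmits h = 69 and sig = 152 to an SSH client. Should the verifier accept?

reject

sig^2 ≡ 152^2 = 23104 ≡ 443
sig^4 ≡ 443^2 = 196249 ≡ 341
5 = 4 + 1, so sig^5 ≡ 341·152 ≡ 662 (mod 731)
sig^5 mod 731 = 662, but h = 69.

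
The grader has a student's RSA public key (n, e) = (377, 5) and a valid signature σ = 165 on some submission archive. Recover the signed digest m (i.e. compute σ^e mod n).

198

σ^2 ≡ 165^2 = 27225 ≡ 81
σ^4 ≡ 81^2 = 6561 ≡ 152
5 = 4 + 1, so σ^5 ≡ 152·165 ≡ 198 (mod 377)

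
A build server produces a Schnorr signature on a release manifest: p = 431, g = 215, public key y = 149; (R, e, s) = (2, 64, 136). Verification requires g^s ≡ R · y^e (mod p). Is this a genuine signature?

forged

g^s mod p:
Squares mod 431: 215^1≡215, 215^2≡108, 215^4≡27, 215^8≡298, 215^16≡18, 215^32≡324, 215^64≡243, 215^128≡2
136 = 128 + 8, so 215^136 ≡ 2·298 ≡ 165 (mod 431)
R · y^e mod p:
Squares mod 431: 149^1≡149, 149^2≡220, 149^4≡128, 149^8≡6, 149^16≡36, 149^32≡3, 149^64≡9
149^64 ≡ 9 (mod 431)
2·9 = 18 ≡ 18 (mod 431)
165 ≠ 18; the check fails.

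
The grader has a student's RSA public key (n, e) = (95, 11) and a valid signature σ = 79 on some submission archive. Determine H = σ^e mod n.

Squares mod 95: σ^1≡79, σ^2≡66, σ^4≡81, σ^8≡6
11 = 8 + 2 + 1, so σ^11 ≡ 6·66·79 ≡ 29 (mod 95)

29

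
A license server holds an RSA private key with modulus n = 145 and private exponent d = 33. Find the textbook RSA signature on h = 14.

19

Squares mod 145: h^1≡14, h^2≡51, h^4≡136, h^8≡81, h^16≡36, h^32≡136
33 = 32 + 1, so h^33 ≡ 136·14 ≡ 19 (mod 145)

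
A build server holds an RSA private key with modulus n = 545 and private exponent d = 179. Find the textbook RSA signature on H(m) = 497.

(H(m))^179 mod 545 = 183

183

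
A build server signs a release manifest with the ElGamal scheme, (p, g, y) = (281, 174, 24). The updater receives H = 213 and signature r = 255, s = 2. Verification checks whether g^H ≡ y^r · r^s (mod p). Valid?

yes

Left side g^H mod p:
Squares mod 281: 174^1≡174, 174^2≡209, 174^4≡126, 174^8≡140, 174^16≡211, 174^32≡123, 174^64≡236, 174^128≡58
213 = 128 + 64 + 16 + 4 + 1, so 174^213 ≡ 58·236·211·126·174 ≡ 19 (mod 281)
Right side y^r · r^s mod p:
Squares mod 281: 24^1≡24, 24^2≡14, 24^4≡196, 24^8≡200, 24^16≡98, 24^32≡50, 24^64≡252, 24^128≡279
255 = 128 + 64 + 32 + 16 + 8 + 4 + 2 + 1, so 24^255 ≡ 279·252·50·98·200·196·14·24 ≡ 47 (mod 281)
Squares mod 281: 255^1≡255, 255^2≡114
255^2 ≡ 114 (mod 281)
47·114 = 5358 ≡ 19 (mod 281)
19 ≡ 19 (mod 281), so the signature is genuine.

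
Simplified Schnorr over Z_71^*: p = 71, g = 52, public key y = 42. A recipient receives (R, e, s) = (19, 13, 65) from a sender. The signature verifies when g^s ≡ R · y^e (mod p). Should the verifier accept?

g^s mod p:
Squares mod 71: 52^1≡52, 52^2≡6, 52^4≡36, 52^8≡18, 52^16≡40, 52^32≡38, 52^64≡24
65 = 64 + 1, so 52^65 ≡ 24·52 ≡ 41 (mod 71)
R · y^e mod p:
Squares mod 71: 42^1≡42, 42^2≡60, 42^4≡50, 42^8≡15
13 = 8 + 4 + 1, so 42^13 ≡ 15·50·42 ≡ 47 (mod 71)
19·47 = 893 ≡ 41 (mod 71)
41 ≡ 41 (mod 71); signature holds.

accept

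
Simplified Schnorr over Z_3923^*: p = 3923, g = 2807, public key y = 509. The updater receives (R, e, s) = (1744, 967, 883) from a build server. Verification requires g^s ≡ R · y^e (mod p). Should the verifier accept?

g^s mod p:
2807^2 = 7879249 ≡ 1865
2807^4 ≡ 1865^2 = 3478225 ≡ 2447
2807^8 ≡ 2447^2 = 5987809 ≡ 1311
2807^16 ≡ 1311^2 = 1718721 ≡ 447
2807^32 ≡ 447^2 = 199809 ≡ 3659
2807^64 ≡ 3659^2 = 13388281 ≡ 3005
2807^128 ≡ 3005^2 = 9030025 ≡ 3202
2807^256 ≡ 3202^2 = 10252804 ≡ 2005
2807^512 ≡ 2005^2 = 4020025 ≡ 2873
883 = 512 + 256 + 64 + 32 + 16 + 2 + 1, so 2807^883 ≡ 2873·2005·3005·3659·447·1865·2807 ≡ 823 (mod 3923)
R · y^e mod p:
509^2 = 259081 ≡ 163
509^4 ≡ 163^2 = 26569 ≡ 3031
509^8 ≡ 3031^2 = 9186961 ≡ 3218
509^16 ≡ 3218^2 = 10355524 ≡ 2727
509^32 ≡ 2727^2 = 7436529 ≡ 2444
509^64 ≡ 2444^2 = 5973136 ≡ 2330
509^128 ≡ 2330^2 = 5428900 ≡ 3391
509^256 ≡ 3391^2 = 11498881 ≡ 568
509^512 ≡ 568^2 = 322624 ≡ 938
967 = 512 + 256 + 128 + 64 + 4 + 2 + 1, so 509^967 ≡ 938·568·3391·2330·3031·163·509 ≡ 871 (mod 3923)
1744·871 = 1519024 ≡ 823 (mod 3923)
823 ≡ 823 (mod 3923); signature holds.

accept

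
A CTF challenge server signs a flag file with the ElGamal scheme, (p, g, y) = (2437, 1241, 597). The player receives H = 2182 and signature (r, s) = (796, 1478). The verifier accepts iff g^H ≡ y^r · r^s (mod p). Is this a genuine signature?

Left side g^H mod p:
1241^2 = 1540081 ≡ 2334
1241^4 ≡ 2334^2 = 5447556 ≡ 861
1241^8 ≡ 861^2 = 741321 ≡ 473
1241^16 ≡ 473^2 = 223729 ≡ 1962
1241^32 ≡ 1962^2 = 3849444 ≡ 1421
1241^64 ≡ 1421^2 = 2019241 ≡ 1405
1241^128 ≡ 1405^2 = 1974025 ≡ 55
1241^256 ≡ 55^2 = 3025 ≡ 588
1241^512 ≡ 588^2 = 345744 ≡ 2127
1241^1024 ≡ 2127^2 = 4524129 ≡ 1057
1241^2048 ≡ 1057^2 = 1117249 ≡ 1103
2182 = 2048 + 128 + 4 + 2, so 1241^2182 ≡ 1103·55·861·2334 ≡ 1123 (mod 2437)
Right side y^r · r^s mod p:
597^2 = 356409 ≡ 607
597^4 ≡ 607^2 = 368449 ≡ 462
597^8 ≡ 462^2 = 213444 ≡ 1425
597^16 ≡ 1425^2 = 2030625 ≡ 604
597^32 ≡ 604^2 = 364816 ≡ 1703
597^64 ≡ 1703^2 = 2900209 ≡ 179
597^128 ≡ 179^2 = 32041 ≡ 360
597^256 ≡ 360^2 = 129600 ≡ 439
597^512 ≡ 439^2 = 192721 ≡ 198
796 = 512 + 256 + 16 + 8 + 4, so 597^796 ≡ 198·439·604·1425·462 ≡ 464 (mod 2437)
796^2 = 633616 ≡ 2433
796^4 ≡ 2433^2 = 5919489 ≡ 16
796^8 ≡ 16^2 = 256
796^16 ≡ 256^2 = 65536 ≡ 2174
796^32 ≡ 2174^2 = 4726276 ≡ 933
796^64 ≡ 933^2 = 870489 ≡ 480
796^128 ≡ 480^2 = 230400 ≡ 1322
796^256 ≡ 1322^2 = 1747684 ≡ 355
796^512 ≡ 355^2 = 126025 ≡ 1738
796^1024 ≡ 1738^2 = 3020644 ≡ 1201
1478 = 1024 + 256 + 128 + 64 + 4 + 2, so 796^1478 ≡ 1201·355·1322·480·16·2433 ≡ 806 (mod 2437)
464·806 = 373984 ≡ 1123 (mod 2437)
1123 ≡ 1123 (mod 2437), so the signature is genuine.

genuine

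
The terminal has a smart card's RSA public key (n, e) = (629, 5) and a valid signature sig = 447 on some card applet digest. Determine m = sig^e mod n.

sig^2 ≡ 447^2 = 199809 ≡ 416
sig^4 ≡ 416^2 = 173056 ≡ 81
5 = 4 + 1, so sig^5 ≡ 81·447 ≡ 354 (mod 629)

354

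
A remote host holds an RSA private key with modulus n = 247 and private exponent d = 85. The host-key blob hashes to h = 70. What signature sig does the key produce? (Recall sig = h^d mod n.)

148

h^2 ≡ 70^2 = 4900 ≡ 207
h^4 ≡ 207^2 = 42849 ≡ 118
h^8 ≡ 118^2 = 13924 ≡ 92
h^16 ≡ 92^2 = 8464 ≡ 66
h^32 ≡ 66^2 = 4356 ≡ 157
h^64 ≡ 157^2 = 24649 ≡ 196
85 = 64 + 16 + 4 + 1, so h^85 ≡ 196·66·118·70 ≡ 148 (mod 247)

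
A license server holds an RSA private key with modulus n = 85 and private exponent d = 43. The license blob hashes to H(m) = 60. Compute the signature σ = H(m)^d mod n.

(H(m))^2 ≡ 60^2 = 3600 ≡ 30
(H(m))^4 ≡ 30^2 = 900 ≡ 50
(H(m))^8 ≡ 50^2 = 2500 ≡ 35
(H(m))^16 ≡ 35^2 = 1225 ≡ 35
(H(m))^32 ≡ 35^2 = 1225 ≡ 35
43 = 32 + 8 + 2 + 1, so (H(m))^43 ≡ 35·35·30·60 ≡ 15 (mod 85)

15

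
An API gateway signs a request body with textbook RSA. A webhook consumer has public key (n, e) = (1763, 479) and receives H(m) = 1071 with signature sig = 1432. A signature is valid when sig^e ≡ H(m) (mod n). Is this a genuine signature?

forged

sig^479 mod 1763 = 970
The recovered value 970 does not match the digest 1071.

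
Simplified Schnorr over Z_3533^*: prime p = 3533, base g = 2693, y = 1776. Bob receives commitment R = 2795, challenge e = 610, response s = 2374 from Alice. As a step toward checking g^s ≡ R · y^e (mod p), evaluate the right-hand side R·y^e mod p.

1776^2 = 3154176 ≡ 2740
1776^4 ≡ 2740^2 = 7507600 ≡ 3508
1776^8 ≡ 3508^2 = 12306064 ≡ 625
1776^16 ≡ 625^2 = 390625 ≡ 1995
1776^32 ≡ 1995^2 = 3980025 ≡ 1867
1776^64 ≡ 1867^2 = 3485689 ≡ 2151
1776^128 ≡ 2151^2 = 4626801 ≡ 2104
1776^256 ≡ 2104^2 = 4426816 ≡ 3500
1776^512 ≡ 3500^2 = 12250000 ≡ 1089
610 = 512 + 64 + 32 + 2, so 1776^610 ≡ 1089·2151·1867·2740 ≡ 1892 (mod 3533)
R · y^e ≡ 2795·1892 = 5288140 ≡ 2772 (mod 3533)

2772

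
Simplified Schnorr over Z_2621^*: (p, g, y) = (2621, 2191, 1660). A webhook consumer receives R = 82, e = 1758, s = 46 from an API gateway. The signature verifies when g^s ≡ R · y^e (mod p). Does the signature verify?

does not verify

g^s mod p:
2191^2 = 4800481 ≡ 1430
2191^4 ≡ 1430^2 = 2044900 ≡ 520
2191^8 ≡ 520^2 = 270400 ≡ 437
2191^16 ≡ 437^2 = 190969 ≡ 2257
2191^32 ≡ 2257^2 = 5094049 ≡ 1446
46 = 32 + 8 + 4 + 2, so 2191^46 ≡ 1446·437·520·1430 ≡ 1967 (mod 2621)
R · y^e mod p:
1660^2 = 2755600 ≡ 929
1660^4 ≡ 929^2 = 863041 ≡ 732
1660^8 ≡ 732^2 = 535824 ≡ 1140
1660^16 ≡ 1140^2 = 1299600 ≡ 2205
1660^32 ≡ 2205^2 = 4862025 ≡ 70
1660^64 ≡ 70^2 = 4900 ≡ 2279
1660^128 ≡ 2279^2 = 5193841 ≡ 1640
1660^256 ≡ 1640^2 = 2689600 ≡ 454
1660^512 ≡ 454^2 = 206116 ≡ 1678
1660^1024 ≡ 1678^2 = 2815684 ≡ 730
1758 = 1024 + 512 + 128 + 64 + 16 + 8 + 4 + 2, so 1660^1758 ≡ 730·1678·1640·2279·2205·1140·732·929 ≡ 1114 (mod 2621)
82·1114 = 91348 ≡ 2234 (mod 2621)
1967 ≠ 2234; the check fails.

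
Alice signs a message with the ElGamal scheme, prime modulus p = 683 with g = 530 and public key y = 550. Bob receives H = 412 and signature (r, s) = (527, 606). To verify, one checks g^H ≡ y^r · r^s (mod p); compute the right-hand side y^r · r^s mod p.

29

550^2 = 302500 ≡ 614
550^4 ≡ 614^2 = 376996 ≡ 663
550^8 ≡ 663^2 = 439569 ≡ 400
550^16 ≡ 400^2 = 160000 ≡ 178
550^32 ≡ 178^2 = 31684 ≡ 266
550^64 ≡ 266^2 = 70756 ≡ 407
550^128 ≡ 407^2 = 165649 ≡ 363
550^256 ≡ 363^2 = 131769 ≡ 633
550^512 ≡ 633^2 = 400689 ≡ 451
527 = 512 + 8 + 4 + 2 + 1, so 550^527 ≡ 451·400·663·614·550 ≡ 64 (mod 683)
527^2 = 277729 ≡ 431
527^4 ≡ 431^2 = 185761 ≡ 668
527^8 ≡ 668^2 = 446224 ≡ 225
527^16 ≡ 225^2 = 50625 ≡ 83
527^32 ≡ 83^2 = 6889 ≡ 59
527^64 ≡ 59^2 = 3481 ≡ 66
527^128 ≡ 66^2 = 4356 ≡ 258
527^256 ≡ 258^2 = 66564 ≡ 313
527^512 ≡ 313^2 = 97969 ≡ 300
606 = 512 + 64 + 16 + 8 + 4 + 2, so 527^606 ≡ 300·66·83·225·668·431 ≡ 438 (mod 683)
y^r · r^s ≡ 64·438 = 28032 ≡ 29 (mod 683)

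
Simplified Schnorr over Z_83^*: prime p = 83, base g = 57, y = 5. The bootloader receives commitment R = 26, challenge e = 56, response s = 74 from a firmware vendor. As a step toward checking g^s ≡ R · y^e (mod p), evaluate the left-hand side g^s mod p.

Squares mod 83: 57^1≡57, 57^2≡12, 57^4≡61, 57^8≡69, 57^16≡30, 57^32≡70, 57^64≡3
74 = 64 + 8 + 2, so 57^74 ≡ 3·69·12 ≡ 77 (mod 83)

77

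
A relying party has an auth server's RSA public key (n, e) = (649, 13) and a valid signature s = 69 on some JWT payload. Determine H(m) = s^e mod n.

456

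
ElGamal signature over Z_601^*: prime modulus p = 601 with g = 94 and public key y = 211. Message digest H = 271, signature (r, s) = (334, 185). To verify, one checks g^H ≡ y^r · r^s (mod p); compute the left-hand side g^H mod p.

Squares mod 601: 94^1≡94, 94^2≡422, 94^4≡188, 94^8≡486, 94^16≡3, 94^32≡9, 94^64≡81, 94^128≡551, 94^256≡96
271 = 256 + 8 + 4 + 2 + 1, so 94^271 ≡ 96·486·188·422·94 ≡ 67 (mod 601)

67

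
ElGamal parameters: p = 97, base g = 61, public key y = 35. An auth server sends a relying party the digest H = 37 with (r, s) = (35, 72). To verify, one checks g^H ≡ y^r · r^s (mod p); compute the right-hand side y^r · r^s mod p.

35^2 = 1225 ≡ 61
35^4 ≡ 61^2 = 3721 ≡ 35
35^8 ≡ 35^2 = 1225 ≡ 61
35^16 ≡ 61^2 = 3721 ≡ 35
35^32 ≡ 35^2 = 1225 ≡ 61
35 = 32 + 2 + 1, so 35^35 ≡ 61·61·35 ≡ 61 (mod 97)
35^2 = 1225 ≡ 61
35^4 ≡ 61^2 = 3721 ≡ 35
35^8 ≡ 35^2 = 1225 ≡ 61
35^16 ≡ 61^2 = 3721 ≡ 35
35^32 ≡ 35^2 = 1225 ≡ 61
35^64 ≡ 61^2 = 3721 ≡ 35
72 = 64 + 8, so 35^72 ≡ 35·61 ≡ 1 (mod 97)
y^r · r^s ≡ 61·1 = 61 ≡ 61 (mod 97)

61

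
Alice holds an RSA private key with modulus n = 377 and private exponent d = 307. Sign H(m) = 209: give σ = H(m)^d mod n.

92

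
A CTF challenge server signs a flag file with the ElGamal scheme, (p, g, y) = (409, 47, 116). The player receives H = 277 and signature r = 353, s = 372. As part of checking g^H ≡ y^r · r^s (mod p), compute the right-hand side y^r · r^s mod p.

116^2 = 13456 ≡ 368
116^4 ≡ 368^2 = 135424 ≡ 45
116^8 ≡ 45^2 = 2025 ≡ 389
116^16 ≡ 389^2 = 151321 ≡ 400
116^32 ≡ 400^2 = 160000 ≡ 81
116^64 ≡ 81^2 = 6561 ≡ 17
116^128 ≡ 17^2 = 289
116^256 ≡ 289^2 = 83521 ≡ 85
353 = 256 + 64 + 32 + 1, so 116^353 ≡ 85·17·81·116 ≡ 56 (mod 409)
353^2 = 124609 ≡ 273
353^4 ≡ 273^2 = 74529 ≡ 91
353^8 ≡ 91^2 = 8281 ≡ 101
353^16 ≡ 101^2 = 10201 ≡ 385
353^32 ≡ 385^2 = 148225 ≡ 167
353^64 ≡ 167^2 = 27889 ≡ 77
353^128 ≡ 77^2 = 5929 ≡ 203
353^256 ≡ 203^2 = 41209 ≡ 309
372 = 256 + 64 + 32 + 16 + 4, so 353^372 ≡ 309·77·167·385·91 ≡ 147 (mod 409)
y^r · r^s ≡ 56·147 = 8232 ≡ 52 (mod 409)

52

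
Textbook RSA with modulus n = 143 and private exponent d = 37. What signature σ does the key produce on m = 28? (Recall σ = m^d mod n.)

41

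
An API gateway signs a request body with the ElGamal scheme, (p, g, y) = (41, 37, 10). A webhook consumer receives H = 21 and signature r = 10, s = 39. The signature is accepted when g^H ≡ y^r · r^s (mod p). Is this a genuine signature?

genuine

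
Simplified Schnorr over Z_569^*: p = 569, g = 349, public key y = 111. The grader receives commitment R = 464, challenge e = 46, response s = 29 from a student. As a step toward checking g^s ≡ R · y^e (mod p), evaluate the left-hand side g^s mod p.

Squares mod 569: 349^1≡349, 349^2≡35, 349^4≡87, 349^8≡172, 349^16≡565
29 = 16 + 8 + 4 + 1, so 349^29 ≡ 565·172·87·349 ≡ 522 (mod 569)

522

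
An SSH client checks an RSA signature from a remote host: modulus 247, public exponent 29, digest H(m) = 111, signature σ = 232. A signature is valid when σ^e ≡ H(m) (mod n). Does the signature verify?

verifies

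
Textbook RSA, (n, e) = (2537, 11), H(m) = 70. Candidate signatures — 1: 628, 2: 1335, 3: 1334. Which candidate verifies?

2

Candidate 1: Squares mod 2537: 628^1≡628, 628^2≡1149, 628^4≡961, 628^8≡53; 11 = 8 + 2 + 1, so 628^11 ≡ 53·1149·628 ≡ 578 (mod 2537)
Candidate 2: Squares mod 2537: 1335^1≡1335, 1335^2≡1251, 1335^4≡2209, 1335^8≡1030; 11 = 8 + 2 + 1, so 1335^11 ≡ 1030·1251·1335 ≡ 70 (mod 2537)
  → matches H(m) = 70
Candidate 3: Squares mod 2537: 1334^1≡1334, 1334^2≡1119, 1334^4≡1420, 1334^8≡2022; 11 = 8 + 2 + 1, so 1334^11 ≡ 2022·1119·1334 ≡ 87 (mod 2537)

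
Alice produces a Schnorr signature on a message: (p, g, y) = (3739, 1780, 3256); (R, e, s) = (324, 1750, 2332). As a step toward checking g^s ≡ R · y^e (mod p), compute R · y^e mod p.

Squares mod 3739: 3256^1≡3256, 3256^2≡1471, 3256^4≡2699, 3256^8≡1029, 3256^16≡704, 3256^32≡2068, 3256^64≡2947, 3256^128≡2851, 3256^256≡3354, 3256^512≡2404, 3256^1024≡2461
1750 = 1024 + 512 + 128 + 64 + 16 + 4 + 2, so 3256^1750 ≡ 2461·2404·2851·2947·704·2699·1471 ≡ 3705 (mod 3739)
R · y^e ≡ 324·3705 = 1200420 ≡ 201 (mod 3739)

201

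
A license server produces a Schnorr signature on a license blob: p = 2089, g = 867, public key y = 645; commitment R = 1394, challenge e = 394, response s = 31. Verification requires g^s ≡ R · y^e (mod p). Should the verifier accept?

g^s mod p:
Squares mod 2089: 867^1≡867, 867^2≡1738, 867^4≡2039, 867^8≡411, 867^16≡1801
31 = 16 + 8 + 4 + 2 + 1, so 867^31 ≡ 1801·411·2039·1738·867 ≡ 486 (mod 2089)
R · y^e mod p:
Squares mod 2089: 645^1≡645, 645^2≡314, 645^4≡413, 645^8≡1360, 645^16≡835, 645^32≡1588, 645^64≡321, 645^128≡680, 645^256≡731
394 = 256 + 128 + 8 + 2, so 645^394 ≡ 731·680·1360·314 ≡ 1748 (mod 2089)
1394·1748 = 2436712 ≡ 938 (mod 2089)
486 ≠ 938; the check fails.

reject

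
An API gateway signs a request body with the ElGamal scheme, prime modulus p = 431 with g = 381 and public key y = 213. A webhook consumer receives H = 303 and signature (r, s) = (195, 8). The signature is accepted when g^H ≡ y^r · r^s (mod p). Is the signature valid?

Left side g^H mod p:
381^303 mod 431 = 382
Right side y^r · r^s mod p:
213^195 mod 431 = 395
195^8 mod 431 = 157
395·157 = 62015 ≡ 382 (mod 431)
382 ≡ 382 (mod 431), so the signature is genuine.

valid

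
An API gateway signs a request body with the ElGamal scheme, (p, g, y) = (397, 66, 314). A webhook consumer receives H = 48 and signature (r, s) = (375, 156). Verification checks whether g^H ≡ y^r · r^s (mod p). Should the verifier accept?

reject

Left side g^H mod p:
66^2 = 4356 ≡ 386
66^4 ≡ 386^2 = 148996 ≡ 121
66^8 ≡ 121^2 = 14641 ≡ 349
66^16 ≡ 349^2 = 121801 ≡ 319
66^32 ≡ 319^2 = 101761 ≡ 129
48 = 32 + 16, so 66^48 ≡ 129·319 ≡ 260 (mod 397)
Right side y^r · r^s mod p:
314^2 = 98596 ≡ 140
314^4 ≡ 140^2 = 19600 ≡ 147
314^8 ≡ 147^2 = 21609 ≡ 171
314^16 ≡ 171^2 = 29241 ≡ 260
314^32 ≡ 260^2 = 67600 ≡ 110
314^64 ≡ 110^2 = 12100 ≡ 190
314^128 ≡ 190^2 = 36100 ≡ 370
314^256 ≡ 370^2 = 136900 ≡ 332
375 = 256 + 64 + 32 + 16 + 4 + 2 + 1, so 314^375 ≡ 332·190·110·260·147·140·314 ≡ 126 (mod 397)
375^2 = 140625 ≡ 87
375^4 ≡ 87^2 = 7569 ≡ 26
375^8 ≡ 26^2 = 676 ≡ 279
375^16 ≡ 279^2 = 77841 ≡ 29
375^32 ≡ 29^2 = 841 ≡ 47
375^64 ≡ 47^2 = 2209 ≡ 224
375^128 ≡ 224^2 = 50176 ≡ 154
156 = 128 + 16 + 8 + 4, so 375^156 ≡ 154·29·279·26 ≡ 370 (mod 397)
126·370 = 46620 ≡ 171 (mod 397)
260 ≠ 171, so verification fails.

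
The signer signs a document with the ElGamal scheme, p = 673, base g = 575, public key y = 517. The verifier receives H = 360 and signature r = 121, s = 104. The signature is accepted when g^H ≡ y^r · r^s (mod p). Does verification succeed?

Left side g^H mod p:
575^2 = 330625 ≡ 182
575^4 ≡ 182^2 = 33124 ≡ 147
575^8 ≡ 147^2 = 21609 ≡ 73
575^16 ≡ 73^2 = 5329 ≡ 618
575^32 ≡ 618^2 = 381924 ≡ 333
575^64 ≡ 333^2 = 110889 ≡ 517
575^128 ≡ 517^2 = 267289 ≡ 108
575^256 ≡ 108^2 = 11664 ≡ 223
360 = 256 + 64 + 32 + 8, so 575^360 ≡ 223·517·333·73 ≡ 23 (mod 673)
Right side y^r · r^s mod p:
517^2 = 267289 ≡ 108
517^4 ≡ 108^2 = 11664 ≡ 223
517^8 ≡ 223^2 = 49729 ≡ 600
517^16 ≡ 600^2 = 360000 ≡ 618
517^32 ≡ 618^2 = 381924 ≡ 333
517^64 ≡ 333^2 = 110889 ≡ 517
121 = 64 + 32 + 16 + 8 + 1, so 517^121 ≡ 517·333·618·600·517 ≡ 618 (mod 673)
121^2 = 14641 ≡ 508
121^4 ≡ 508^2 = 258064 ≡ 305
121^8 ≡ 305^2 = 93025 ≡ 151
121^16 ≡ 151^2 = 22801 ≡ 592
121^32 ≡ 592^2 = 350464 ≡ 504
121^64 ≡ 504^2 = 254016 ≡ 295
104 = 64 + 32 + 8, so 121^104 ≡ 295·504·151 ≡ 73 (mod 673)
618·73 = 45114 ≡ 23 (mod 673)
23 ≡ 23 (mod 673), so the signature is genuine.

passes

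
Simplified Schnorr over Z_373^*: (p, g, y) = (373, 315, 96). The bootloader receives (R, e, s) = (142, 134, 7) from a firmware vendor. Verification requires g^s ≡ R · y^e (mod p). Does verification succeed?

passes

g^s mod p:
315^2 = 99225 ≡ 7
315^4 ≡ 7^2 = 49
7 = 4 + 2 + 1, so 315^7 ≡ 49·7·315 ≡ 248 (mod 373)
R · y^e mod p:
96^2 = 9216 ≡ 264
96^4 ≡ 264^2 = 69696 ≡ 318
96^8 ≡ 318^2 = 101124 ≡ 41
96^16 ≡ 41^2 = 1681 ≡ 189
96^32 ≡ 189^2 = 35721 ≡ 286
96^64 ≡ 286^2 = 81796 ≡ 109
96^128 ≡ 109^2 = 11881 ≡ 318
134 = 128 + 4 + 2, so 96^134 ≡ 318·318·264 ≡ 7 (mod 373)
142·7 = 994 ≡ 248 (mod 373)
248 ≡ 248 (mod 373); signature holds.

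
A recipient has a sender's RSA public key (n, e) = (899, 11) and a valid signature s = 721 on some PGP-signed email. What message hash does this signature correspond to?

s^11 mod 899 = 256

256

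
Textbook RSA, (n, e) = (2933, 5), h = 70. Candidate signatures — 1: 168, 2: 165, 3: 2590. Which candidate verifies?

Candidate 1: Squares mod 2933: 168^1≡168, 168^2≡1827, 168^4≡175; 5 = 4 + 1, so 168^5 ≡ 175·168 ≡ 70 (mod 2933)
  → matches h = 70
Candidate 2: Squares mod 2933: 165^1≡165, 165^2≡828, 165^4≡2195; 5 = 4 + 1, so 165^5 ≡ 2195·165 ≡ 1416 (mod 2933)
Candidate 3: Squares mod 2933: 2590^1≡2590, 2590^2≡329, 2590^4≡2653; 5 = 4 + 1, so 2590^5 ≡ 2653·2590 ≡ 2184 (mod 2933)

1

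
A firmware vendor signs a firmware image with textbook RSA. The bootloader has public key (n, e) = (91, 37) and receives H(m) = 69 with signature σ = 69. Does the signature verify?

σ^37 mod 91 = 69
Since 69 equals the digest 69, verification succeeds.

verifies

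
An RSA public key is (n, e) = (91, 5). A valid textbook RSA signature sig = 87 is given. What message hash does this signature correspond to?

sig^5 mod 91 = 68

68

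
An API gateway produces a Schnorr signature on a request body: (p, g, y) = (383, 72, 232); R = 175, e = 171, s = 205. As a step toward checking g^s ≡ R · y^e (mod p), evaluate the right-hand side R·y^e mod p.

Squares mod 383: 232^1≡232, 232^2≡204, 232^4≡252, 232^8≡309, 232^16≡114, 232^32≡357, 232^64≡293, 232^128≡57
171 = 128 + 32 + 8 + 2 + 1, so 232^171 ≡ 57·357·309·204·232 ≡ 128 (mod 383)
R · y^e ≡ 175·128 = 22400 ≡ 186 (mod 383)

186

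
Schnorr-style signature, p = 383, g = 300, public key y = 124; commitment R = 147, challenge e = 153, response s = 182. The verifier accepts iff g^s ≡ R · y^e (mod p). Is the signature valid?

valid

g^s mod p:
300^182 mod 383 = 196
R · y^e mod p:
124^153 mod 383 = 129
147·129 = 18963 ≡ 196 (mod 383)
196 ≡ 196 (mod 383); signature holds.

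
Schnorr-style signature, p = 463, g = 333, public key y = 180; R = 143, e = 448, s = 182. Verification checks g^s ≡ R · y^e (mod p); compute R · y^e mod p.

180^2 = 32400 ≡ 453
180^4 ≡ 453^2 = 205209 ≡ 100
180^8 ≡ 100^2 = 10000 ≡ 277
180^16 ≡ 277^2 = 76729 ≡ 334
180^32 ≡ 334^2 = 111556 ≡ 436
180^64 ≡ 436^2 = 190096 ≡ 266
180^128 ≡ 266^2 = 70756 ≡ 380
180^256 ≡ 380^2 = 144400 ≡ 407
448 = 256 + 128 + 64, so 180^448 ≡ 407·380·266 ≡ 158 (mod 463)
R · y^e ≡ 143·158 = 22594 ≡ 370 (mod 463)

370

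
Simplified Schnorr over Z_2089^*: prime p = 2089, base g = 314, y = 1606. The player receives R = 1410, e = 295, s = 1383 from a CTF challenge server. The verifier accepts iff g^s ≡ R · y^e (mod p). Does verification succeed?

passes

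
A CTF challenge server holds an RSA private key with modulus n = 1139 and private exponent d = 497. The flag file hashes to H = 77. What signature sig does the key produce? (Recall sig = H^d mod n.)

502

H^2 ≡ 77^2 = 5929 ≡ 234
H^4 ≡ 234^2 = 54756 ≡ 84
H^8 ≡ 84^2 = 7056 ≡ 222
H^16 ≡ 222^2 = 49284 ≡ 307
H^32 ≡ 307^2 = 94249 ≡ 851
H^64 ≡ 851^2 = 724201 ≡ 936
H^128 ≡ 936^2 = 876096 ≡ 205
H^256 ≡ 205^2 = 42025 ≡ 1021
497 = 256 + 128 + 64 + 32 + 16 + 1, so H^497 ≡ 1021·205·936·851·307·77 ≡ 502 (mod 1139)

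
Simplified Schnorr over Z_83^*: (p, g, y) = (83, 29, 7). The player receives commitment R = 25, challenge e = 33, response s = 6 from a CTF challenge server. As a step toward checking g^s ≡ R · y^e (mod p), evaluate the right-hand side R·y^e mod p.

7^2 = 49
7^4 ≡ 49^2 = 2401 ≡ 77
7^8 ≡ 77^2 = 5929 ≡ 36
7^16 ≡ 36^2 = 1296 ≡ 51
7^32 ≡ 51^2 = 2601 ≡ 28
33 = 32 + 1, so 7^33 ≡ 28·7 ≡ 30 (mod 83)
R · y^e ≡ 25·30 = 750 ≡ 3 (mod 83)

3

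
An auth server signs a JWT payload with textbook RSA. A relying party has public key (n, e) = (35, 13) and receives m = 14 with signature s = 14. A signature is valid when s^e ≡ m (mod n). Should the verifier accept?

accept

s^2 ≡ 14^2 = 196 ≡ 21
s^4 ≡ 21^2 = 441 ≡ 21
s^8 ≡ 21^2 = 441 ≡ 21
13 = 8 + 4 + 1, so s^13 ≡ 21·21·14 ≡ 14 (mod 35)
Since 14 equals the digest 14, verification succeeds.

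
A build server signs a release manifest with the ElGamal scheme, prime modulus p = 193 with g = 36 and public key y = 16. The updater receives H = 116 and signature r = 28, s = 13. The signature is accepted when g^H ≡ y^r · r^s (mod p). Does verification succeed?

fails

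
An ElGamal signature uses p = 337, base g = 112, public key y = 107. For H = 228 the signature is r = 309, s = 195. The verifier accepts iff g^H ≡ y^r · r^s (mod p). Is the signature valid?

Left side g^H mod p:
112^2 = 12544 ≡ 75
112^4 ≡ 75^2 = 5625 ≡ 233
112^8 ≡ 233^2 = 54289 ≡ 32
112^16 ≡ 32^2 = 1024 ≡ 13
112^32 ≡ 13^2 = 169
112^64 ≡ 169^2 = 28561 ≡ 253
112^128 ≡ 253^2 = 64009 ≡ 316
228 = 128 + 64 + 32 + 4, so 112^228 ≡ 316·253·169·233 ≡ 273 (mod 337)
Right side y^r · r^s mod p:
107^2 = 11449 ≡ 328
107^4 ≡ 328^2 = 107584 ≡ 81
107^8 ≡ 81^2 = 6561 ≡ 158
107^16 ≡ 158^2 = 24964 ≡ 26
107^32 ≡ 26^2 = 676 ≡ 2
107^64 ≡ 2^2 = 4
107^128 ≡ 4^2 = 16
107^256 ≡ 16^2 = 256
309 = 256 + 32 + 16 + 4 + 1, so 107^309 ≡ 256·2·26·81·107 ≡ 121 (mod 337)
309^2 = 95481 ≡ 110
309^4 ≡ 110^2 = 12100 ≡ 305
309^8 ≡ 305^2 = 93025 ≡ 13
309^16 ≡ 13^2 = 169
309^32 ≡ 169^2 = 28561 ≡ 253
309^64 ≡ 253^2 = 64009 ≡ 316
309^128 ≡ 316^2 = 99856 ≡ 104
195 = 128 + 64 + 2 + 1, so 309^195 ≡ 104·316·110·309 ≡ 200 (mod 337)
121·200 = 24200 ≡ 273 (mod 337)
273 ≡ 273 (mod 337), so the signature is genuine.

valid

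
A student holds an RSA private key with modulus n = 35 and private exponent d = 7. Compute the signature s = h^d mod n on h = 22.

h^7 mod 35 = 8

8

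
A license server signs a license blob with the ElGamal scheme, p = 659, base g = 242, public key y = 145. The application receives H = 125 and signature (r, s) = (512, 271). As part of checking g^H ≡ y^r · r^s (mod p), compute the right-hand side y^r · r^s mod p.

8

Squares mod 659: 145^1≡145, 145^2≡596, 145^4≡15, 145^8≡225, 145^16≡541, 145^32≡85, 145^64≡635, 145^128≡576, 145^256≡299, 145^512≡436
145^512 ≡ 436 (mod 659)
Squares mod 659: 512^1≡512, 512^2≡521, 512^4≡592, 512^8≡535, 512^16≡219, 512^32≡513, 512^64≡228, 512^128≡582, 512^256≡657
271 = 256 + 8 + 4 + 2 + 1, so 512^271 ≡ 657·535·592·521·512 ≡ 393 (mod 659)
y^r · r^s ≡ 436·393 = 171348 ≡ 8 (mod 659)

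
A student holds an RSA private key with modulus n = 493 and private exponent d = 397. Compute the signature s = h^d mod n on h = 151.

h^2 ≡ 151^2 = 22801 ≡ 123
h^4 ≡ 123^2 = 15129 ≡ 339
h^8 ≡ 339^2 = 114921 ≡ 52
h^16 ≡ 52^2 = 2704 ≡ 239
h^32 ≡ 239^2 = 57121 ≡ 426
h^64 ≡ 426^2 = 181476 ≡ 52
h^128 ≡ 52^2 = 2704 ≡ 239
h^256 ≡ 239^2 = 57121 ≡ 426
397 = 256 + 128 + 8 + 4 + 1, so h^397 ≡ 426·239·52·339·151 ≡ 410 (mod 493)

410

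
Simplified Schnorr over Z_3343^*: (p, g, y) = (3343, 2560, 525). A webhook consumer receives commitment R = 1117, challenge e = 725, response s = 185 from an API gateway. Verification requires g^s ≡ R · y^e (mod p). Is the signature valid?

g^s mod p:
2560^2 = 6553600 ≡ 1320
2560^4 ≡ 1320^2 = 1742400 ≡ 697
2560^8 ≡ 697^2 = 485809 ≡ 1074
2560^16 ≡ 1074^2 = 1153476 ≡ 141
2560^32 ≡ 141^2 = 19881 ≡ 3166
2560^64 ≡ 3166^2 = 10023556 ≡ 1242
2560^128 ≡ 1242^2 = 1542564 ≡ 1441
185 = 128 + 32 + 16 + 8 + 1, so 2560^185 ≡ 1441·3166·141·1074·2560 ≡ 2297 (mod 3343)
R · y^e mod p:
525^2 = 275625 ≡ 1499
525^4 ≡ 1499^2 = 2247001 ≡ 505
525^8 ≡ 505^2 = 255025 ≡ 957
525^16 ≡ 957^2 = 915849 ≡ 3210
525^32 ≡ 3210^2 = 10304100 ≡ 974
525^64 ≡ 974^2 = 948676 ≡ 2607
525^128 ≡ 2607^2 = 6796449 ≡ 130
525^256 ≡ 130^2 = 16900 ≡ 185
525^512 ≡ 185^2 = 34225 ≡ 795
725 = 512 + 128 + 64 + 16 + 4 + 1, so 525^725 ≡ 795·130·2607·3210·505·525 ≡ 2129 (mod 3343)
1117·2129 = 2378093 ≡ 1220 (mod 3343)
2297 ≠ 1220; the check fails.

invalid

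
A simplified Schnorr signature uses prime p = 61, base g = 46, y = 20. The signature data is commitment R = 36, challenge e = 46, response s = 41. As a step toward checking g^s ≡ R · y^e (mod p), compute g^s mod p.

49

46^2 = 2116 ≡ 42
46^4 ≡ 42^2 = 1764 ≡ 56
46^8 ≡ 56^2 = 3136 ≡ 25
46^16 ≡ 25^2 = 625 ≡ 15
46^32 ≡ 15^2 = 225 ≡ 42
41 = 32 + 8 + 1, so 46^41 ≡ 42·25·46 ≡ 49 (mod 61)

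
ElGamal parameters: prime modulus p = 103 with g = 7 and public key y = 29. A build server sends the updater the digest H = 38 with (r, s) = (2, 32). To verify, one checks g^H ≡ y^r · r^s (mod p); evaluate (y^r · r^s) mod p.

Squares mod 103: 29^1≡29, 29^2≡17
29^2 ≡ 17 (mod 103)
Squares mod 103: 2^1≡2, 2^2≡4, 2^4≡16, 2^8≡50, 2^16≡28, 2^32≡63
2^32 ≡ 63 (mod 103)
y^r · r^s ≡ 17·63 = 1071 ≡ 41 (mod 103)

41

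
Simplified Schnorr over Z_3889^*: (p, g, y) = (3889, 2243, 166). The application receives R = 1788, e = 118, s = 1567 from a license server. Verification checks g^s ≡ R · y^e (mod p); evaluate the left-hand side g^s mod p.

2079

2243^2 = 5031049 ≡ 2572
2243^4 ≡ 2572^2 = 6615184 ≡ 3884
2243^8 ≡ 3884^2 = 15085456 ≡ 25
2243^16 ≡ 25^2 = 625
2243^32 ≡ 625^2 = 390625 ≡ 1725
2243^64 ≡ 1725^2 = 2975625 ≡ 540
2243^128 ≡ 540^2 = 291600 ≡ 3814
2243^256 ≡ 3814^2 = 14546596 ≡ 1736
2243^512 ≡ 1736^2 = 3013696 ≡ 3610
2243^1024 ≡ 3610^2 = 13032100 ≡ 61
1567 = 1024 + 512 + 16 + 8 + 4 + 2 + 1, so 2243^1567 ≡ 61·3610·625·25·3884·2572·2243 ≡ 2079 (mod 3889)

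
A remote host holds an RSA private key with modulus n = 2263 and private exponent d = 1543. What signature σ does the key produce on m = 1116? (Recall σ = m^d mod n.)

713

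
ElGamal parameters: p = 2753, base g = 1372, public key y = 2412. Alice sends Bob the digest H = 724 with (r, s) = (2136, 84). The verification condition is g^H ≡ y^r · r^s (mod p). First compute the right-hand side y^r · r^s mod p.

1953

Squares mod 2753: 2412^1≡2412, 2412^2≡655, 2412^4≡2310, 2412^8≡786, 2412^16≡1124, 2412^32≡2502, 2412^64≡2435, 2412^128≡2016, 2412^256≡828, 2412^512≡87, 2412^1024≡2063, 2412^2048≡2584
2136 = 2048 + 64 + 16 + 8, so 2412^2136 ≡ 2584·2435·1124·786 ≡ 575 (mod 2753)
Squares mod 2753: 2136^1≡2136, 2136^2≡775, 2136^4≡471, 2136^8≡1601, 2136^16≡158, 2136^32≡187, 2136^64≡1933
84 = 64 + 16 + 4, so 2136^84 ≡ 1933·158·471 ≡ 238 (mod 2753)
y^r · r^s ≡ 575·238 = 136850 ≡ 1953 (mod 2753)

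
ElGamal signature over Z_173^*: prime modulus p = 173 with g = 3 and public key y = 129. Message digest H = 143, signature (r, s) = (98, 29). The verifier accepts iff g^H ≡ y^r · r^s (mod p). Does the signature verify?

verifies

Left side g^H mod p:
Squares mod 173: 3^1≡3, 3^2≡9, 3^4≡81, 3^8≡160, 3^16≡169, 3^32≡16, 3^64≡83, 3^128≡142
143 = 128 + 8 + 4 + 2 + 1, so 3^143 ≡ 142·160·81·9·3 ≡ 99 (mod 173)
Right side y^r · r^s mod p:
Squares mod 173: 129^1≡129, 129^2≡33, 129^4≡51, 129^8≡6, 129^16≡36, 129^32≡85, 129^64≡132
98 = 64 + 32 + 2, so 129^98 ≡ 132·85·33 ≡ 40 (mod 173)
Squares mod 173: 98^1≡98, 98^2≡89, 98^4≡136, 98^8≡158, 98^16≡52
29 = 16 + 8 + 4 + 1, so 98^29 ≡ 52·158·136·98 ≡ 76 (mod 173)
40·76 = 3040 ≡ 99 (mod 173)
99 ≡ 99 (mod 173), so the signature is genuine.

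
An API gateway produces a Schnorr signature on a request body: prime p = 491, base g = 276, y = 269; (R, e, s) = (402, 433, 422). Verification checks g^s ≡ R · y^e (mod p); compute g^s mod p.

276^2 = 76176 ≡ 71
276^4 ≡ 71^2 = 5041 ≡ 131
276^8 ≡ 131^2 = 17161 ≡ 467
276^16 ≡ 467^2 = 218089 ≡ 85
276^32 ≡ 85^2 = 7225 ≡ 351
276^64 ≡ 351^2 = 123201 ≡ 451
276^128 ≡ 451^2 = 203401 ≡ 127
276^256 ≡ 127^2 = 16129 ≡ 417
422 = 256 + 128 + 32 + 4 + 2, so 276^422 ≡ 417·127·351·131·71 ≡ 61 (mod 491)

61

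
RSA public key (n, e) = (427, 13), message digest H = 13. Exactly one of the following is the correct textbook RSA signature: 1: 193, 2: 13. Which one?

2

Candidate 1: 193^2 = 37249 ≡ 100; 193^4 ≡ 100^2 = 10000 ≡ 179; 193^8 ≡ 179^2 = 32041 ≡ 16; 13 = 8 + 4 + 1, so 193^13 ≡ 16·179·193 ≡ 214 (mod 427)
Candidate 2: 13^2 = 169; 13^4 ≡ 169^2 = 28561 ≡ 379; 13^8 ≡ 379^2 = 143641 ≡ 169; 13 = 8 + 4 + 1, so 13^13 ≡ 169·379·13 ≡ 13 (mod 427)
  → matches H = 13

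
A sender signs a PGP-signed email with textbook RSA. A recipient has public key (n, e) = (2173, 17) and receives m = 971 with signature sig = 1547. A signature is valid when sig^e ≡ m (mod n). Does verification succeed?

fails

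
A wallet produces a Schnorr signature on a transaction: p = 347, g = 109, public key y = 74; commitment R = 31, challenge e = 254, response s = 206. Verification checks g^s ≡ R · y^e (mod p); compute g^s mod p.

Squares mod 347: 109^1≡109, 109^2≡83, 109^4≡296, 109^8≡172, 109^16≡89, 109^32≡287, 109^64≡130, 109^128≡244
206 = 128 + 64 + 8 + 4 + 2, so 109^206 ≡ 244·130·172·296·83 ≡ 53 (mod 347)

53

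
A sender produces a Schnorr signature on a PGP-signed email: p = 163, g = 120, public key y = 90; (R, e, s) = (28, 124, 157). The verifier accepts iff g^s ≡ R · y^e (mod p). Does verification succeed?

passes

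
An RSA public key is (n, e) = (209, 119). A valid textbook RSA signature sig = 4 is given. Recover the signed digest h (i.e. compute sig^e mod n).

168

sig^119 mod 209 = 168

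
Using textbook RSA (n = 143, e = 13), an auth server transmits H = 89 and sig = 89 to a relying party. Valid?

sig^2 ≡ 89^2 = 7921 ≡ 56
sig^4 ≡ 56^2 = 3136 ≡ 133
sig^8 ≡ 133^2 = 17689 ≡ 100
13 = 8 + 4 + 1, so sig^13 ≡ 100·133·89 ≡ 89 (mod 143)
sig^13 mod 143 = 89 matches H.

yes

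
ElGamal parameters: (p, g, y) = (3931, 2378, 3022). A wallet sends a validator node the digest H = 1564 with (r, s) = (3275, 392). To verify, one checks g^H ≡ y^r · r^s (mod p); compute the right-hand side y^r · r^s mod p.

Squares mod 3931: 3022^1≡3022, 3022^2≡771, 3022^4≡860, 3022^8≡572, 3022^16≡911, 3022^32≡480, 3022^64≡2402, 3022^128≡2827, 3022^256≡206, 3022^512≡3126, 3022^1024≡3341, 3022^2048≡2172
3275 = 2048 + 1024 + 128 + 64 + 8 + 2 + 1, so 3022^3275 ≡ 2172·3341·2827·2402·572·771·3022 ≡ 1 (mod 3931)
Squares mod 3931: 3275^1≡3275, 3275^2≡1857, 3275^4≡962, 3275^8≡1659, 3275^16≡581, 3275^32≡3426, 3275^64≡3441, 3275^128≡309, 3275^256≡1137
392 = 256 + 128 + 8, so 3275^392 ≡ 1137·309·1659 ≡ 284 (mod 3931)
y^r · r^s ≡ 1·284 = 284 ≡ 284 (mod 3931)

284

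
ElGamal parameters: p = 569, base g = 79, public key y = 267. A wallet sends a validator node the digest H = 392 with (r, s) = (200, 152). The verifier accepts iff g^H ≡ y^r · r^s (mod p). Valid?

yes

Left side g^H mod p:
79^2 = 6241 ≡ 551
79^4 ≡ 551^2 = 303601 ≡ 324
79^8 ≡ 324^2 = 104976 ≡ 280
79^16 ≡ 280^2 = 78400 ≡ 447
79^32 ≡ 447^2 = 199809 ≡ 90
79^64 ≡ 90^2 = 8100 ≡ 134
79^128 ≡ 134^2 = 17956 ≡ 317
79^256 ≡ 317^2 = 100489 ≡ 345
392 = 256 + 128 + 8, so 79^392 ≡ 345·317·280 ≡ 327 (mod 569)
Right side y^r · r^s mod p:
267^2 = 71289 ≡ 164
267^4 ≡ 164^2 = 26896 ≡ 153
267^8 ≡ 153^2 = 23409 ≡ 80
267^16 ≡ 80^2 = 6400 ≡ 141
267^32 ≡ 141^2 = 19881 ≡ 535
267^64 ≡ 535^2 = 286225 ≡ 18
267^128 ≡ 18^2 = 324
200 = 128 + 64 + 8, so 267^200 ≡ 324·18·80 ≡ 549 (mod 569)
200^2 = 40000 ≡ 170
200^4 ≡ 170^2 = 28900 ≡ 450
200^8 ≡ 450^2 = 202500 ≡ 505
200^16 ≡ 505^2 = 255025 ≡ 113
200^32 ≡ 113^2 = 12769 ≡ 251
200^64 ≡ 251^2 = 63001 ≡ 411
200^128 ≡ 411^2 = 168921 ≡ 497
152 = 128 + 16 + 8, so 200^152 ≡ 497·113·505 ≡ 69 (mod 569)
549·69 = 37881 ≡ 327 (mod 569)
327 ≡ 327 (mod 569), so the signature is genuine.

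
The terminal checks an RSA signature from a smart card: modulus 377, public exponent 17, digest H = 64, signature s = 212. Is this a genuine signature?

Squares mod 377: s^1≡212, s^2≡81, s^4≡152, s^8≡107, s^16≡139
17 = 16 + 1, so s^17 ≡ 139·212 ≡ 62 (mod 377)
62 ≠ 64, so verification fails.

forged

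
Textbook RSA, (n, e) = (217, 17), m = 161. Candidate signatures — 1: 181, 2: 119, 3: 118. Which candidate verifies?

2

Candidate 1: Squares mod 217: 181^1≡181, 181^2≡211, 181^4≡36, 181^8≡211, 181^16≡36; 17 = 16 + 1, so 181^17 ≡ 36·181 ≡ 6 (mod 217)
Candidate 2: Squares mod 217: 119^1≡119, 119^2≡56, 119^4≡98, 119^8≡56, 119^16≡98; 17 = 16 + 1, so 119^17 ≡ 98·119 ≡ 161 (mod 217)
  → matches m = 161
Candidate 3: Squares mod 217: 118^1≡118, 118^2≡36, 118^4≡211, 118^8≡36, 118^16≡211; 17 = 16 + 1, so 118^17 ≡ 211·118 ≡ 160 (mod 217)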